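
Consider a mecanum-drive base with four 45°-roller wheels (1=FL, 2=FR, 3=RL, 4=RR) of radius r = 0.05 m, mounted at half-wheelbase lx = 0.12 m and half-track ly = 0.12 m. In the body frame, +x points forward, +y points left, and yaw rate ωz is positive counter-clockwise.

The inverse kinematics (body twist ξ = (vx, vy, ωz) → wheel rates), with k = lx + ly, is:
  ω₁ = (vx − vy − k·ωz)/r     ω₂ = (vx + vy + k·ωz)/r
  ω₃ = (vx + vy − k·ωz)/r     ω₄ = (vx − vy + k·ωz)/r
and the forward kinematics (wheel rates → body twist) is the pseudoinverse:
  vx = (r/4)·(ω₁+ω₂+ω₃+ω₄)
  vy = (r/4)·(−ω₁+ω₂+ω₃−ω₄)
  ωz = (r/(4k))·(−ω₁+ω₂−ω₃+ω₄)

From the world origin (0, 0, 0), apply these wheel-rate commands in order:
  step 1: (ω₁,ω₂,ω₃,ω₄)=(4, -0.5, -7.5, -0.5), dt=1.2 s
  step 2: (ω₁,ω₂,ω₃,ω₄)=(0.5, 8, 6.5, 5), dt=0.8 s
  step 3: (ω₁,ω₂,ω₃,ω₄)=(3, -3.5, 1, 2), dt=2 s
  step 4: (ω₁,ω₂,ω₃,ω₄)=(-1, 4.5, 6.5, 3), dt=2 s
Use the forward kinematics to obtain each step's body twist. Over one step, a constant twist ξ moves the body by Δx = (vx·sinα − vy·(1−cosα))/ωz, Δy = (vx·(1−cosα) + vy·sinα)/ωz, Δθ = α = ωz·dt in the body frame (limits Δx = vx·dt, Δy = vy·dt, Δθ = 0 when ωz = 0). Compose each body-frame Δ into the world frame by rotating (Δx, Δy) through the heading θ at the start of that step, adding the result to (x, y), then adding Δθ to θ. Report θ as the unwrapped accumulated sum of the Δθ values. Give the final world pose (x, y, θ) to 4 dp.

step 1: ξ=(vx,vy,ωz)=(-0.0562, -0.1437, 0.1302), dt=1.2 → body Δ=(-0.0538, -0.1771, 0.1562) → world pose (-0.0538, -0.1771, 0.1562)
step 2: ξ=(vx,vy,ωz)=(0.2500, 0.1125, 0.3125), dt=0.8 → body Δ=(0.1867, 0.1139, 0.2500) → world pose (0.1130, -0.0355, 0.4062)
step 3: ξ=(vx,vy,ωz)=(0.0312, -0.0938, -0.2865), dt=2.0 → body Δ=(0.0069, -0.1948, -0.5729) → world pose (0.1963, -0.2117, -0.1667)
step 4: ξ=(vx,vy,ωz)=(0.1625, 0.1125, 0.1042), dt=2.0 → body Δ=(0.2993, 0.2571, 0.2083) → world pose (0.5341, -0.0078, 0.0417)

(0.5341, -0.0078, 0.0417)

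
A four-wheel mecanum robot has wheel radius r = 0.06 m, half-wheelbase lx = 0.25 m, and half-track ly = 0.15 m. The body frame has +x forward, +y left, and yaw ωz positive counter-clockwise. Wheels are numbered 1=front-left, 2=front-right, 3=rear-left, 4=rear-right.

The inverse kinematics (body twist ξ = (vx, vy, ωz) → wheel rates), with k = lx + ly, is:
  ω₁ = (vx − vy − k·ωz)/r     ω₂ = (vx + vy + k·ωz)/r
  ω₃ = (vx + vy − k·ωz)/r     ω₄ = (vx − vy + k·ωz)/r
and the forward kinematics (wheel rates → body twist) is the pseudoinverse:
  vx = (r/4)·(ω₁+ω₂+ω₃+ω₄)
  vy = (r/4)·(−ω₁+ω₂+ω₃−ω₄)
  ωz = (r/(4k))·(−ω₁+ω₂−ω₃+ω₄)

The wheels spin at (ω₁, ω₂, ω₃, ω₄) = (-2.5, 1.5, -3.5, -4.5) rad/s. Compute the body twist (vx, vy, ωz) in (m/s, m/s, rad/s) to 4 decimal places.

(-0.1350, 0.0750, 0.1125)

k = lx + ly = 0.25 + 0.15 = 0.4000
ω₁+ω₂+ω₃+ω₄ = -9.0000  →  vx = (0.06/4)·-9.0000 = -0.1350
−ω₁+ω₂+ω₃−ω₄ = 5.0000  →  vy = (0.06/4)·5.0000 = 0.0750
−ω₁+ω₂−ω₃+ω₄ = 3.0000  →  ωz = (0.06/1.6000)·3.0000 = 0.1125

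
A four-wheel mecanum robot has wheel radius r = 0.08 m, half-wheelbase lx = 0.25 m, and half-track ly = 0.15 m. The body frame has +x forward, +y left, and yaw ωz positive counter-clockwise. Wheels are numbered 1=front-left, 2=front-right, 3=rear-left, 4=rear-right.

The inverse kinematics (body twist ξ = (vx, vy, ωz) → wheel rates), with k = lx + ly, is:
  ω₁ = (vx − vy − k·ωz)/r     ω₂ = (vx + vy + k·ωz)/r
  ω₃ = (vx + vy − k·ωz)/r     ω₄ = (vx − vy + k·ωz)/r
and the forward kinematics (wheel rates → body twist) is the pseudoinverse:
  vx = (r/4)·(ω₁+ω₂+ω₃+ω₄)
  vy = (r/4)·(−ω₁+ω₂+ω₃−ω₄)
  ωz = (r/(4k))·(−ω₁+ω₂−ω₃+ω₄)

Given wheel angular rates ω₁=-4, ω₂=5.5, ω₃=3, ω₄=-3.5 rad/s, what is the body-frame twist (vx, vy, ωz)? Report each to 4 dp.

(0.0200, 0.3200, 0.1500)

k = lx + ly = 0.25 + 0.15 = 0.4000
ω₁+ω₂+ω₃+ω₄ = 1.0000  →  vx = (0.08/4)·1.0000 = 0.0200
−ω₁+ω₂+ω₃−ω₄ = 16.0000  →  vy = (0.08/4)·16.0000 = 0.3200
−ω₁+ω₂−ω₃+ω₄ = 3.0000  →  ωz = (0.08/1.6000)·3.0000 = 0.1500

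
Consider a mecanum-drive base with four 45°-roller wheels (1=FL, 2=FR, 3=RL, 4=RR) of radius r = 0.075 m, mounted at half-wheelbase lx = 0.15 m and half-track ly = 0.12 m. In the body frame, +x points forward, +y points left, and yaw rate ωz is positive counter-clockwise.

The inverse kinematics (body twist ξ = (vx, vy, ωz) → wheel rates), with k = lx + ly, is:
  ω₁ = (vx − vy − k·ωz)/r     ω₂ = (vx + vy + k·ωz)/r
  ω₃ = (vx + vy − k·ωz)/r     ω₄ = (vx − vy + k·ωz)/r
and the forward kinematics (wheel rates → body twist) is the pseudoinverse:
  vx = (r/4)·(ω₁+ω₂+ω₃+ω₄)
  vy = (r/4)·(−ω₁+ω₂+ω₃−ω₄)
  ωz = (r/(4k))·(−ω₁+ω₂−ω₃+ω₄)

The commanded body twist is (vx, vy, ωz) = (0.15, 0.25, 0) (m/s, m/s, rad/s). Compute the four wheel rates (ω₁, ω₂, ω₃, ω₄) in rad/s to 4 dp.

(-1.3333, 5.3333, 5.3333, -1.3333)

k = lx + ly = 0.15 + 0.12 = 0.2700;  k·ωz = 0.2700·0 = 0.0000
ω₁ (FL) = (vx − vy − k·ωz)/r = -0.1000/0.075 = -1.3333
ω₂ (FR) = (vx + vy + k·ωz)/r = 0.4000/0.075 = 5.3333
ω₃ (RL) = (vx + vy − k·ωz)/r = 0.4000/0.075 = 5.3333
ω₄ (RR) = (vx − vy + k·ωz)/r = -0.1000/0.075 = -1.3333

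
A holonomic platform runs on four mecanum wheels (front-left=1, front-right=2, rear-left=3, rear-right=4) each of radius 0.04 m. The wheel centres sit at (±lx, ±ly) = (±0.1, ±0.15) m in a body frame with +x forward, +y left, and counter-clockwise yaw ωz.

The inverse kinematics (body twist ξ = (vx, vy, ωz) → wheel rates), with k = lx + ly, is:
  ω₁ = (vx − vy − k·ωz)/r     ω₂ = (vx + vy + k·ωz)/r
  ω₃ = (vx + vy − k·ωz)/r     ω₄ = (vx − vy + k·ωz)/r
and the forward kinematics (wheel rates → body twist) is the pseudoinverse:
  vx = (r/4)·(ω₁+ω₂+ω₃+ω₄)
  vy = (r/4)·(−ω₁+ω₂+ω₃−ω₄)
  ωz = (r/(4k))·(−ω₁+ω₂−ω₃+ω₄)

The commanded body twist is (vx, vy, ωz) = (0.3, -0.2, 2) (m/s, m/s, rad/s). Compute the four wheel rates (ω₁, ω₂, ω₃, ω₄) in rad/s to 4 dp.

k = lx + ly = 0.1 + 0.15 = 0.2500;  k·ωz = 0.2500·2 = 0.5000
ω₁ (FL) = (vx − vy − k·ωz)/r = 0.0000/0.04 = 0.0000
ω₂ (FR) = (vx + vy + k·ωz)/r = 0.6000/0.04 = 15.0000
ω₃ (RL) = (vx + vy − k·ωz)/r = -0.4000/0.04 = -10.0000
ω₄ (RR) = (vx − vy + k·ωz)/r = 1.0000/0.04 = 25.0000

(0.0000, 15.0000, -10.0000, 25.0000)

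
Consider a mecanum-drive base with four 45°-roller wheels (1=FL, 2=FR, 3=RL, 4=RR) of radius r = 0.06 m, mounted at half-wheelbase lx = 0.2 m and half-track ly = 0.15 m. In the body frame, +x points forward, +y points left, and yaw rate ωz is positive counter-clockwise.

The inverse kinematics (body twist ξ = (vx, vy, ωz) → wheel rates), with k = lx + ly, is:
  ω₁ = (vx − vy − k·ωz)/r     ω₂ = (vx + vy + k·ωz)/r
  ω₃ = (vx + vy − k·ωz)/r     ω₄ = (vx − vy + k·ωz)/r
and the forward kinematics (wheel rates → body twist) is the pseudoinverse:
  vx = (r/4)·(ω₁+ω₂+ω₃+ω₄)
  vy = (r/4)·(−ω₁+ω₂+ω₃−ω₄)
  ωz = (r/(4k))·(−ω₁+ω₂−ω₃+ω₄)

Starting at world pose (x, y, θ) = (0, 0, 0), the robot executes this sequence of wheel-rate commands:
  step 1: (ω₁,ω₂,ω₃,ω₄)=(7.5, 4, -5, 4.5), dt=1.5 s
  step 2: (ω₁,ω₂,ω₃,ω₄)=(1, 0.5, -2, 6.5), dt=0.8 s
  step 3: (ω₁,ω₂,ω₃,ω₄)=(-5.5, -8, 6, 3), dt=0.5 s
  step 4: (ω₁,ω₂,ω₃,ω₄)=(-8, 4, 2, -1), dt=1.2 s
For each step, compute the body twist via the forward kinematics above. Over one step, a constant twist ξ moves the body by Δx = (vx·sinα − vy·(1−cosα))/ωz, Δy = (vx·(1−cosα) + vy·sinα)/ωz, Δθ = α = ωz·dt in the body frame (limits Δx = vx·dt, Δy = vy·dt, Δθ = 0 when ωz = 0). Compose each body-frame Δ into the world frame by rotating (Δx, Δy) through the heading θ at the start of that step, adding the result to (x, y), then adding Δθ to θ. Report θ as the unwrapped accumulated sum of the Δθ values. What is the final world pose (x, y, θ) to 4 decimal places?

step 1: ξ=(vx,vy,ωz)=(0.1650, -0.1950, 0.2571), dt=1.5 → body Δ=(0.2971, -0.2382, 0.3857) → world pose (0.2971, -0.2382, 0.3857)
step 2: ξ=(vx,vy,ωz)=(0.0900, -0.1350, 0.3429), dt=0.8 → body Δ=(0.0858, -0.0968, 0.2743) → world pose (0.4131, -0.2956, 0.6600)
step 3: ξ=(vx,vy,ωz)=(-0.0675, 0.0075, -0.2357), dt=0.5 → body Δ=(-0.0335, 0.0057, -0.1179) → world pose (0.3831, -0.3116, 0.5421)
step 4: ξ=(vx,vy,ωz)=(-0.0450, 0.2250, 0.3857), dt=1.2 → body Δ=(-0.1135, 0.2482, 0.4629) → world pose (0.1579, -0.1575, 1.0050)

(0.1579, -0.1575, 1.0050)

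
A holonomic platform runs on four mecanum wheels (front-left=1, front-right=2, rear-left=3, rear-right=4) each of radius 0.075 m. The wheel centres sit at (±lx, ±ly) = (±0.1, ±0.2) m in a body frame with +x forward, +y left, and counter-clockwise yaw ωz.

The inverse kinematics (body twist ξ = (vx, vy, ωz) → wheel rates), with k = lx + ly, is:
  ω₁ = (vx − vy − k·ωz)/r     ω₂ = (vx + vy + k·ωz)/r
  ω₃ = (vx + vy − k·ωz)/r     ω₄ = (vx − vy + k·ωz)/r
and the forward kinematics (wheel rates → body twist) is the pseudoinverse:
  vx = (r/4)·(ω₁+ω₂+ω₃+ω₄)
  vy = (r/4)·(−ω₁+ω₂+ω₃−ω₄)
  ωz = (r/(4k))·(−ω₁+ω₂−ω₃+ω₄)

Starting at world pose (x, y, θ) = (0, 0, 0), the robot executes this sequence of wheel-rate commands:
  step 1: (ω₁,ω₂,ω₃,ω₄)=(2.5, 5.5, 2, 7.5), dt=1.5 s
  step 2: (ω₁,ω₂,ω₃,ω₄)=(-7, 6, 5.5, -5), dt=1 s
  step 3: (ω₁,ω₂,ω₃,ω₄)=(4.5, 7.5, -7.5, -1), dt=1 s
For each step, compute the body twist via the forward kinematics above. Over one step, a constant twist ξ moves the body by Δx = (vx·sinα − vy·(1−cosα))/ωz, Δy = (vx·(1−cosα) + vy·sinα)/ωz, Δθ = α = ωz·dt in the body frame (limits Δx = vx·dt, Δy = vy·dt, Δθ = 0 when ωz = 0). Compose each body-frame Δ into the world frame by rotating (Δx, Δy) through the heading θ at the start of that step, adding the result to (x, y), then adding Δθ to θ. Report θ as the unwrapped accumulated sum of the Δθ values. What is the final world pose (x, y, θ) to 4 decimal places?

(0.2062, 0.4388, 1.5469)

step 1: ξ=(vx,vy,ωz)=(0.3281, -0.0469, 0.5312), dt=1.5 → body Δ=(0.4683, 0.1228, 0.7969) → world pose (0.4683, 0.1228, 0.7969)
step 2: ξ=(vx,vy,ωz)=(-0.0094, 0.4406, 0.1562), dt=1.0 → body Δ=(-0.0437, 0.4381, 0.1562) → world pose (0.1244, 0.3978, 0.9531)
step 3: ξ=(vx,vy,ωz)=(0.0656, -0.0656, 0.5937), dt=1.0 → body Δ=(0.0808, -0.0429, 0.5937) → world pose (0.2062, 0.4388, 1.5469)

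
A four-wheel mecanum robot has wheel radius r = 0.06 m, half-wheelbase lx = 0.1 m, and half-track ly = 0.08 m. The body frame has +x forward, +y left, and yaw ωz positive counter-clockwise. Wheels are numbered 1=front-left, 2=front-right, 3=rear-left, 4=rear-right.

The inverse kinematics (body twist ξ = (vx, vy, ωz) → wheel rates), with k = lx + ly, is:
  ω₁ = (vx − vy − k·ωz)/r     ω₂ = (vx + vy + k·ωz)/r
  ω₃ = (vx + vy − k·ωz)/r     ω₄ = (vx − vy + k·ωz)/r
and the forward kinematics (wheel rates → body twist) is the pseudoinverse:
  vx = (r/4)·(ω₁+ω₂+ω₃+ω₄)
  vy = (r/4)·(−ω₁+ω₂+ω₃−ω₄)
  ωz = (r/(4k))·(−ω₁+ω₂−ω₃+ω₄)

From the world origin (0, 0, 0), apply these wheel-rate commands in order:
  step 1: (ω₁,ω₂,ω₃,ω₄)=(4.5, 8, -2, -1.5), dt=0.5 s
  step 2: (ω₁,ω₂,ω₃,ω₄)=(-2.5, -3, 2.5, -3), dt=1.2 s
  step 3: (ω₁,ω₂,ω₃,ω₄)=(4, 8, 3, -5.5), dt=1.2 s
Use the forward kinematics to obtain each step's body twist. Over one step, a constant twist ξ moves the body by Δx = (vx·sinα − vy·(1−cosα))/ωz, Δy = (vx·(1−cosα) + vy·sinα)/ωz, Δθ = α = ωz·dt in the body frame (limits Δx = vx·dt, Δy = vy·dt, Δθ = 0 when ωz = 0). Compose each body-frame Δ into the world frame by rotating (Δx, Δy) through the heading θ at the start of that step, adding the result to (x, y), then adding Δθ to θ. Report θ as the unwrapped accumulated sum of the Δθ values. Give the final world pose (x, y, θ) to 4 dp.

(0.2423, 0.2028, -0.8833)

step 1: ξ=(vx,vy,ωz)=(0.1350, 0.0450, 0.3333), dt=0.5 → body Δ=(0.0653, 0.0280, 0.1667) → world pose (0.0653, 0.0280, 0.1667)
step 2: ξ=(vx,vy,ωz)=(-0.0900, 0.0750, -0.5000), dt=1.2 → body Δ=(-0.0754, 0.1161, -0.6000) → world pose (-0.0283, 0.1300, -0.4333)
step 3: ξ=(vx,vy,ωz)=(0.1425, 0.1875, -0.3750), dt=1.2 → body Δ=(0.2151, 0.1797, -0.4500) → world pose (0.2423, 0.2028, -0.8833)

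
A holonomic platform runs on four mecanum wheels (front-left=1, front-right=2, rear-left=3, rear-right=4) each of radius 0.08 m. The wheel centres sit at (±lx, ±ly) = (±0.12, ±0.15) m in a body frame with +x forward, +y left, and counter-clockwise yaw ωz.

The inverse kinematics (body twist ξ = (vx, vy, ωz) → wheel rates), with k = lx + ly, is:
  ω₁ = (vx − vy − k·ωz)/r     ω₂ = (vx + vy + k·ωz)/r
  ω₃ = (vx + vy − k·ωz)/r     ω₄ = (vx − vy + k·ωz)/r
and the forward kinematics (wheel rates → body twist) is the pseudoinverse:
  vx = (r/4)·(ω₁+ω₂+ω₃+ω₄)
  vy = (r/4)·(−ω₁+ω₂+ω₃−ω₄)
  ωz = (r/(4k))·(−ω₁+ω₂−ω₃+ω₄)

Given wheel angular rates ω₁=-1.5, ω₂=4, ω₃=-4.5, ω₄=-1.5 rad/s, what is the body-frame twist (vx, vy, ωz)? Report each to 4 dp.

(-0.0700, 0.0500, 0.6296)

k = lx + ly = 0.12 + 0.15 = 0.2700
ω₁+ω₂+ω₃+ω₄ = -3.5000  →  vx = (0.08/4)·-3.5000 = -0.0700
−ω₁+ω₂+ω₃−ω₄ = 2.5000  →  vy = (0.08/4)·2.5000 = 0.0500
−ω₁+ω₂−ω₃+ω₄ = 8.5000  →  ωz = (0.08/1.0800)·8.5000 = 0.6296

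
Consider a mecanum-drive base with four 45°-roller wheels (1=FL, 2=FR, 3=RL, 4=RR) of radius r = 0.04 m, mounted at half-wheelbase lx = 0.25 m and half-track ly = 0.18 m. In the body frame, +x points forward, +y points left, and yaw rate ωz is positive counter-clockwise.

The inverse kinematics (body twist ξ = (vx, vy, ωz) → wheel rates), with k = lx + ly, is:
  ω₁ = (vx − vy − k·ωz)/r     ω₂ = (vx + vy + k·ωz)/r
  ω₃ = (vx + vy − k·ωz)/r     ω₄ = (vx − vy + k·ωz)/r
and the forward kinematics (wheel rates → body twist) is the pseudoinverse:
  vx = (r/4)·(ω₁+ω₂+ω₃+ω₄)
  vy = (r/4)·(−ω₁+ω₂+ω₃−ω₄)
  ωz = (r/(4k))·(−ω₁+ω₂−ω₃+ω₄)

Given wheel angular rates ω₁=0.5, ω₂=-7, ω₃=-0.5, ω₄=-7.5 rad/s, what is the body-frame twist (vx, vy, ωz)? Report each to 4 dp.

k = lx + ly = 0.25 + 0.18 = 0.4300
ω₁+ω₂+ω₃+ω₄ = -14.5000  →  vx = (0.04/4)·-14.5000 = -0.1450
−ω₁+ω₂+ω₃−ω₄ = -0.5000  →  vy = (0.04/4)·-0.5000 = -0.0050
−ω₁+ω₂−ω₃+ω₄ = -14.5000  →  ωz = (0.04/1.7200)·-14.5000 = -0.3372

(-0.1450, -0.0050, -0.3372)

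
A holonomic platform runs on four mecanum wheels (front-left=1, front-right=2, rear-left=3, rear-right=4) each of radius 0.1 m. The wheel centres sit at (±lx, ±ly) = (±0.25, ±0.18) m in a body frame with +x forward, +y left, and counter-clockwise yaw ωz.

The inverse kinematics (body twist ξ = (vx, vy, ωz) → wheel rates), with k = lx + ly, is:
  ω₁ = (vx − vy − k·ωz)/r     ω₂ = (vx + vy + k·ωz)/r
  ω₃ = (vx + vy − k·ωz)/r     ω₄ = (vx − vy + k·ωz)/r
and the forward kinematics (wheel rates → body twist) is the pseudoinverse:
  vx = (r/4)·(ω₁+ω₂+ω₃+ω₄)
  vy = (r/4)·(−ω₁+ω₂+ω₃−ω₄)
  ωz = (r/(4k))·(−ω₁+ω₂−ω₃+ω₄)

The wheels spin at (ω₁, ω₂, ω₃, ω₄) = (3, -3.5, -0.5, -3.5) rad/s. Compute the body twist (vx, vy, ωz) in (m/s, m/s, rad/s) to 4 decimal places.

k = lx + ly = 0.25 + 0.18 = 0.4300
ω₁+ω₂+ω₃+ω₄ = -4.5000  →  vx = (0.1/4)·-4.5000 = -0.1125
−ω₁+ω₂+ω₃−ω₄ = -3.5000  →  vy = (0.1/4)·-3.5000 = -0.0875
−ω₁+ω₂−ω₃+ω₄ = -9.5000  →  ωz = (0.1/1.7200)·-9.5000 = -0.5523

(-0.1125, -0.0875, -0.5523)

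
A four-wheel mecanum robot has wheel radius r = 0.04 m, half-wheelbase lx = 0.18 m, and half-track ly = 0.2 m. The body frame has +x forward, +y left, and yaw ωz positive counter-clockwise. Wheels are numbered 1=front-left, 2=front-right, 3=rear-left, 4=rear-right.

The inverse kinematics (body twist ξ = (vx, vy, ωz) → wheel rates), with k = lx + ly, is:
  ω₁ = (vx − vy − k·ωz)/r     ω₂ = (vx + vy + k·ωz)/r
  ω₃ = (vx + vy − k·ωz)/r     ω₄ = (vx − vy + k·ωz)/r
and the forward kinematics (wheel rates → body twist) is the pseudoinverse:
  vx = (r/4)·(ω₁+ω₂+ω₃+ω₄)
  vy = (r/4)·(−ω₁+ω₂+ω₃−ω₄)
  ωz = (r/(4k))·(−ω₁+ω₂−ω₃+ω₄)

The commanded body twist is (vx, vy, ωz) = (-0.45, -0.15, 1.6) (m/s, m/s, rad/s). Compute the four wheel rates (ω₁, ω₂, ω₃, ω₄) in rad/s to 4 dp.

k = lx + ly = 0.18 + 0.2 = 0.3800;  k·ωz = 0.3800·1.6 = 0.6080
ω₁ (FL) = (vx − vy − k·ωz)/r = -0.9080/0.04 = -22.7000
ω₂ (FR) = (vx + vy + k·ωz)/r = 0.0080/0.04 = 0.2000
ω₃ (RL) = (vx + vy − k·ωz)/r = -1.2080/0.04 = -30.2000
ω₄ (RR) = (vx − vy + k·ωz)/r = 0.3080/0.04 = 7.7000

(-22.7000, 0.2000, -30.2000, 7.7000)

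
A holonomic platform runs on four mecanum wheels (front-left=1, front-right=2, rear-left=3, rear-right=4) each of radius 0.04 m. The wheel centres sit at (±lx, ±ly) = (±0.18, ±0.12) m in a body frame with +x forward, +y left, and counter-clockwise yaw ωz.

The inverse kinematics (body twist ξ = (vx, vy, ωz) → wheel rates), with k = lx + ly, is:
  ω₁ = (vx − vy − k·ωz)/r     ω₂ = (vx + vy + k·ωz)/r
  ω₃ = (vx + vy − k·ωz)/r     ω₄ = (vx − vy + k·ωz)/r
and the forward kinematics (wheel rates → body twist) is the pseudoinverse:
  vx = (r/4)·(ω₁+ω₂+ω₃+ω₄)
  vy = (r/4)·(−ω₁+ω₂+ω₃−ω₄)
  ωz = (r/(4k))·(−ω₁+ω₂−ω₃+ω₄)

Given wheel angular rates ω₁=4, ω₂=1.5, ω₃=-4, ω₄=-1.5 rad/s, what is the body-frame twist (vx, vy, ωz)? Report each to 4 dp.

(0.0000, -0.0500, 0.0000)

k = lx + ly = 0.18 + 0.12 = 0.3000
ω₁+ω₂+ω₃+ω₄ = 0.0000  →  vx = (0.04/4)·0.0000 = 0.0000
−ω₁+ω₂+ω₃−ω₄ = -5.0000  →  vy = (0.04/4)·-5.0000 = -0.0500
−ω₁+ω₂−ω₃+ω₄ = 0.0000  →  ωz = (0.04/1.2000)·0.0000 = 0.0000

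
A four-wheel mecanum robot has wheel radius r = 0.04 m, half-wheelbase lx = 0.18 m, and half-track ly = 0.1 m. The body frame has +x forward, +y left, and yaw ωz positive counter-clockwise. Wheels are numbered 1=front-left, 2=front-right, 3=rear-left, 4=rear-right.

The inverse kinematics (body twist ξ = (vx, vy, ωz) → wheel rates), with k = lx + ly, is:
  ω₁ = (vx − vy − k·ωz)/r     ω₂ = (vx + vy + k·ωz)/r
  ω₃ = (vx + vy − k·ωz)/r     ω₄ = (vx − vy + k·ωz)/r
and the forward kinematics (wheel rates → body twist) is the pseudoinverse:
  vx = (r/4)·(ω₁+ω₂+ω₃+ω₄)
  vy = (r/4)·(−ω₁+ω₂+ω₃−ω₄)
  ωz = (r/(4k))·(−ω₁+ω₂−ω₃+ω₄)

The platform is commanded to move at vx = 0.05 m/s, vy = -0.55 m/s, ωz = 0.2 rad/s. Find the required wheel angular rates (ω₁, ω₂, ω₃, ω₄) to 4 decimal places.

(13.6000, -11.1000, -13.9000, 16.4000)

k = lx + ly = 0.18 + 0.1 = 0.2800;  k·ωz = 0.2800·0.2 = 0.0560
ω₁ (FL) = (vx − vy − k·ωz)/r = 0.5440/0.04 = 13.6000
ω₂ (FR) = (vx + vy + k·ωz)/r = -0.4440/0.04 = -11.1000
ω₃ (RL) = (vx + vy − k·ωz)/r = -0.5560/0.04 = -13.9000
ω₄ (RR) = (vx − vy + k·ωz)/r = 0.6560/0.04 = 16.4000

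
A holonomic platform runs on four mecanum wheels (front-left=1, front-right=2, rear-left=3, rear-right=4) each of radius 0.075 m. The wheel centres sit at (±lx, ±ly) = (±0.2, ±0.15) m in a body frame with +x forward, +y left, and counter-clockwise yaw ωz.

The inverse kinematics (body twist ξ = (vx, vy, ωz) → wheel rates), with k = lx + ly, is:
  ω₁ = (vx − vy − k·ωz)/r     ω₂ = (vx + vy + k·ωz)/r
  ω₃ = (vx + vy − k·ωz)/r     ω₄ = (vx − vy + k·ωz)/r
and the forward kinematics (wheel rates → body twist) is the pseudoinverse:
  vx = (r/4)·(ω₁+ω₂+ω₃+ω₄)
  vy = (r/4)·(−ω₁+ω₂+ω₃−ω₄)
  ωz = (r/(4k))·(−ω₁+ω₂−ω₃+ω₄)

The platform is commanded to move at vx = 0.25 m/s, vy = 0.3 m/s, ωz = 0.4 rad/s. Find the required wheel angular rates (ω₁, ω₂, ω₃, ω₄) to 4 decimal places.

(-2.5333, 9.2000, 5.4667, 1.2000)

k = lx + ly = 0.2 + 0.15 = 0.3500;  k·ωz = 0.3500·0.4 = 0.1400
ω₁ (FL) = (vx − vy − k·ωz)/r = -0.1900/0.075 = -2.5333
ω₂ (FR) = (vx + vy + k·ωz)/r = 0.6900/0.075 = 9.2000
ω₃ (RL) = (vx + vy − k·ωz)/r = 0.4100/0.075 = 5.4667
ω₄ (RR) = (vx − vy + k·ωz)/r = 0.0900/0.075 = 1.2000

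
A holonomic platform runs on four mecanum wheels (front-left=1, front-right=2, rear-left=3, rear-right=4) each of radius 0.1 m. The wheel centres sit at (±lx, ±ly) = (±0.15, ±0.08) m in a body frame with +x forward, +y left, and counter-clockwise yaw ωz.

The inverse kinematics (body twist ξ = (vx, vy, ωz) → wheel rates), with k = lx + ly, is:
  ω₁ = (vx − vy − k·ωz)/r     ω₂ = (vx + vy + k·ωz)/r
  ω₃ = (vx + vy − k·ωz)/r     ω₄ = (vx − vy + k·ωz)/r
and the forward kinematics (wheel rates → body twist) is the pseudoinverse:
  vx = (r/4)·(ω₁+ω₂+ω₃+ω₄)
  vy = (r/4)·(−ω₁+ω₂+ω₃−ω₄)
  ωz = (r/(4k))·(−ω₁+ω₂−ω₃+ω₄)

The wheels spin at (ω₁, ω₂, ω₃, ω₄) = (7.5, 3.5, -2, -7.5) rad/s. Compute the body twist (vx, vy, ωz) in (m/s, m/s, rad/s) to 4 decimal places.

k = lx + ly = 0.15 + 0.08 = 0.2300
ω₁+ω₂+ω₃+ω₄ = 1.5000  →  vx = (0.1/4)·1.5000 = 0.0375
−ω₁+ω₂+ω₃−ω₄ = 1.5000  →  vy = (0.1/4)·1.5000 = 0.0375
−ω₁+ω₂−ω₃+ω₄ = -9.5000  →  ωz = (0.1/0.9200)·-9.5000 = -1.0326

(0.0375, 0.0375, -1.0326)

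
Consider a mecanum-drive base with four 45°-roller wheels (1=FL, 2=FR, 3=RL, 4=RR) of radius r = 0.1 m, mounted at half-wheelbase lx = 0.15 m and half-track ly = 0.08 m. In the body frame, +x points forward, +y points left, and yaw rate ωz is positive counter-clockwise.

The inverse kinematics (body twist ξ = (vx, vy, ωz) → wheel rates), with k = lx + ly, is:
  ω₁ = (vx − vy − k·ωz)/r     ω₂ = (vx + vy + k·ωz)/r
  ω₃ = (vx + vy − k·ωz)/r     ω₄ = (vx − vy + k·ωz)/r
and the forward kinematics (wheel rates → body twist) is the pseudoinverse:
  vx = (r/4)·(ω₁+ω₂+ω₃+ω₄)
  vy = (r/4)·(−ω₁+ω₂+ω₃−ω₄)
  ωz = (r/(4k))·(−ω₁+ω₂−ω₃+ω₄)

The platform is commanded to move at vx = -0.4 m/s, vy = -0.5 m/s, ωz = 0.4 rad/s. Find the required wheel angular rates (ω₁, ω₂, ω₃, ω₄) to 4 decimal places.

(0.0800, -8.0800, -9.9200, 1.9200)

k = lx + ly = 0.15 + 0.08 = 0.2300;  k·ωz = 0.2300·0.4 = 0.0920
ω₁ (FL) = (vx − vy − k·ωz)/r = 0.0080/0.1 = 0.0800
ω₂ (FR) = (vx + vy + k·ωz)/r = -0.8080/0.1 = -8.0800
ω₃ (RL) = (vx + vy − k·ωz)/r = -0.9920/0.1 = -9.9200
ω₄ (RR) = (vx − vy + k·ωz)/r = 0.1920/0.1 = 1.9200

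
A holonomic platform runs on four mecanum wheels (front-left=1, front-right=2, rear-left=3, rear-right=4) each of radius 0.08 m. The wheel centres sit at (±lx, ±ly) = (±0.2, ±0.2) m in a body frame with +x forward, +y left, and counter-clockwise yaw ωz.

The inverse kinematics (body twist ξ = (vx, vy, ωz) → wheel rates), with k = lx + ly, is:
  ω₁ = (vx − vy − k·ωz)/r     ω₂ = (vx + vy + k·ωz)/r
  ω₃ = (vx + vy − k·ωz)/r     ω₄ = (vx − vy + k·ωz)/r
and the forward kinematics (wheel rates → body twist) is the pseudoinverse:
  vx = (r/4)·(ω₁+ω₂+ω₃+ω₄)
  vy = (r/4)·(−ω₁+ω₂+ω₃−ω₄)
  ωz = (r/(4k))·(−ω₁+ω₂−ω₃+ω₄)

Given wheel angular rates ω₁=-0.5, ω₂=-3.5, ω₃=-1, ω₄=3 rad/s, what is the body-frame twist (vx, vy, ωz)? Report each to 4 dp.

k = lx + ly = 0.2 + 0.2 = 0.4000
ω₁+ω₂+ω₃+ω₄ = -2.0000  →  vx = (0.08/4)·-2.0000 = -0.0400
−ω₁+ω₂+ω₃−ω₄ = -7.0000  →  vy = (0.08/4)·-7.0000 = -0.1400
−ω₁+ω₂−ω₃+ω₄ = 1.0000  →  ωz = (0.08/1.6000)·1.0000 = 0.0500

(-0.0400, -0.1400, 0.0500)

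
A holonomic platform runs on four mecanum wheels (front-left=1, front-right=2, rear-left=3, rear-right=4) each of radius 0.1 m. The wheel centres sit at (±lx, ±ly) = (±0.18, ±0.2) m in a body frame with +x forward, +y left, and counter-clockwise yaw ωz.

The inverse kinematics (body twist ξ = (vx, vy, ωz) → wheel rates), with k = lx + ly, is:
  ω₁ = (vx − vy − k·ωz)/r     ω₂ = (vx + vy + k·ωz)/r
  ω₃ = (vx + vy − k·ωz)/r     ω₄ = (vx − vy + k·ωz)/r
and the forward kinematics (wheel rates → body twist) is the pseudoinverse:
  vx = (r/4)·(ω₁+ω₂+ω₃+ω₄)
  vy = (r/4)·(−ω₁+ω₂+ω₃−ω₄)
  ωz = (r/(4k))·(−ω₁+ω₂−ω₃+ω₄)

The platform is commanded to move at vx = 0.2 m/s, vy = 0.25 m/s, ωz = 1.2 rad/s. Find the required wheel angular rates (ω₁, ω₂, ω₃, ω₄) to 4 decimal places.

(-5.0600, 9.0600, -0.0600, 4.0600)

k = lx + ly = 0.18 + 0.2 = 0.3800;  k·ωz = 0.3800·1.2 = 0.4560
ω₁ (FL) = (vx − vy − k·ωz)/r = -0.5060/0.1 = -5.0600
ω₂ (FR) = (vx + vy + k·ωz)/r = 0.9060/0.1 = 9.0600
ω₃ (RL) = (vx + vy − k·ωz)/r = -0.0060/0.1 = -0.0600
ω₄ (RR) = (vx − vy + k·ωz)/r = 0.4060/0.1 = 4.0600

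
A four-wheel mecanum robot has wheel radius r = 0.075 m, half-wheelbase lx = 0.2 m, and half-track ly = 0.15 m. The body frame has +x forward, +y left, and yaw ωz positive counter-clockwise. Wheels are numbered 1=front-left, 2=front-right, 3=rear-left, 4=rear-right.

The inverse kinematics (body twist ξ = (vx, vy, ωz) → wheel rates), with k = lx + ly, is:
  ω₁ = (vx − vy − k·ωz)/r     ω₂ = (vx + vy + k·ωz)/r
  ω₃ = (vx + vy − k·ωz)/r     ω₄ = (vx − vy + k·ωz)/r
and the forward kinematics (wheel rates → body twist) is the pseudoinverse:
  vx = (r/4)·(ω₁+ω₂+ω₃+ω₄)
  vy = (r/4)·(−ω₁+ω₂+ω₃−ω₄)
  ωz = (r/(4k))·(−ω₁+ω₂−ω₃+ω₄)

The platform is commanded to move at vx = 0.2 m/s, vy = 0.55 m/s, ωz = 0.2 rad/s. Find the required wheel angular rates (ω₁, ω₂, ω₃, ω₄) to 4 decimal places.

k = lx + ly = 0.2 + 0.15 = 0.3500;  k·ωz = 0.3500·0.2 = 0.0700
ω₁ (FL) = (vx − vy − k·ωz)/r = -0.4200/0.075 = -5.6000
ω₂ (FR) = (vx + vy + k·ωz)/r = 0.8200/0.075 = 10.9333
ω₃ (RL) = (vx + vy − k·ωz)/r = 0.6800/0.075 = 9.0667
ω₄ (RR) = (vx − vy + k·ωz)/r = -0.2800/0.075 = -3.7333

(-5.6000, 10.9333, 9.0667, -3.7333)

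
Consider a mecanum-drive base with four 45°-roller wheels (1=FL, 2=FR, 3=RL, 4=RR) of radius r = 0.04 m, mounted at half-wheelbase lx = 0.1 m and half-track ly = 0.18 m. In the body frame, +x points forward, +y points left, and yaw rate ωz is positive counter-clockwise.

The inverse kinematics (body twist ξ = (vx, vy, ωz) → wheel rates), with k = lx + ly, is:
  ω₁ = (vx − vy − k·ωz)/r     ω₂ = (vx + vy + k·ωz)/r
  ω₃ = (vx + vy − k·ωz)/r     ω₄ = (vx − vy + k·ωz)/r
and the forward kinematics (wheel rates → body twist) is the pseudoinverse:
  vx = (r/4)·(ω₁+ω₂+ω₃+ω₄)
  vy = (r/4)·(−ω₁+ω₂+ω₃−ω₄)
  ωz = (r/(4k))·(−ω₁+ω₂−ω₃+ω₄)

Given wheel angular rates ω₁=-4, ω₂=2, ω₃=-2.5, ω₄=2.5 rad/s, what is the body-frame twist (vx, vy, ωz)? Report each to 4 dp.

k = lx + ly = 0.1 + 0.18 = 0.2800
ω₁+ω₂+ω₃+ω₄ = -2.0000  →  vx = (0.04/4)·-2.0000 = -0.0200
−ω₁+ω₂+ω₃−ω₄ = 1.0000  →  vy = (0.04/4)·1.0000 = 0.0100
−ω₁+ω₂−ω₃+ω₄ = 11.0000  →  ωz = (0.04/1.1200)·11.0000 = 0.3929

(-0.0200, 0.0100, 0.3929)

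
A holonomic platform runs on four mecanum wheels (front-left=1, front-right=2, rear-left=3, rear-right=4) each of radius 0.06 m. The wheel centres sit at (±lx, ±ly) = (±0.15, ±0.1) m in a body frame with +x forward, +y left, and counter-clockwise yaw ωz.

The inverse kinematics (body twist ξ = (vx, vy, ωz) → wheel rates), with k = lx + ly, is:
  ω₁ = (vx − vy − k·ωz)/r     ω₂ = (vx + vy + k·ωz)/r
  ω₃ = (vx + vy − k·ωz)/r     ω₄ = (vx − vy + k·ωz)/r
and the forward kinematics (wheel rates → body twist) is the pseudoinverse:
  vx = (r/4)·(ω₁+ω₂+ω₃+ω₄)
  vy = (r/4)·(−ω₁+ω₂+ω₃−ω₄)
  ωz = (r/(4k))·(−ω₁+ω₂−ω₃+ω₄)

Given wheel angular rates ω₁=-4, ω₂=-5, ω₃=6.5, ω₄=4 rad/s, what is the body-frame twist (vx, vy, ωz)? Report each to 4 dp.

(0.0225, 0.0225, -0.2100)

k = lx + ly = 0.15 + 0.1 = 0.2500
ω₁+ω₂+ω₃+ω₄ = 1.5000  →  vx = (0.06/4)·1.5000 = 0.0225
−ω₁+ω₂+ω₃−ω₄ = 1.5000  →  vy = (0.06/4)·1.5000 = 0.0225
−ω₁+ω₂−ω₃+ω₄ = -3.5000  →  ωz = (0.06/1.0000)·-3.5000 = -0.2100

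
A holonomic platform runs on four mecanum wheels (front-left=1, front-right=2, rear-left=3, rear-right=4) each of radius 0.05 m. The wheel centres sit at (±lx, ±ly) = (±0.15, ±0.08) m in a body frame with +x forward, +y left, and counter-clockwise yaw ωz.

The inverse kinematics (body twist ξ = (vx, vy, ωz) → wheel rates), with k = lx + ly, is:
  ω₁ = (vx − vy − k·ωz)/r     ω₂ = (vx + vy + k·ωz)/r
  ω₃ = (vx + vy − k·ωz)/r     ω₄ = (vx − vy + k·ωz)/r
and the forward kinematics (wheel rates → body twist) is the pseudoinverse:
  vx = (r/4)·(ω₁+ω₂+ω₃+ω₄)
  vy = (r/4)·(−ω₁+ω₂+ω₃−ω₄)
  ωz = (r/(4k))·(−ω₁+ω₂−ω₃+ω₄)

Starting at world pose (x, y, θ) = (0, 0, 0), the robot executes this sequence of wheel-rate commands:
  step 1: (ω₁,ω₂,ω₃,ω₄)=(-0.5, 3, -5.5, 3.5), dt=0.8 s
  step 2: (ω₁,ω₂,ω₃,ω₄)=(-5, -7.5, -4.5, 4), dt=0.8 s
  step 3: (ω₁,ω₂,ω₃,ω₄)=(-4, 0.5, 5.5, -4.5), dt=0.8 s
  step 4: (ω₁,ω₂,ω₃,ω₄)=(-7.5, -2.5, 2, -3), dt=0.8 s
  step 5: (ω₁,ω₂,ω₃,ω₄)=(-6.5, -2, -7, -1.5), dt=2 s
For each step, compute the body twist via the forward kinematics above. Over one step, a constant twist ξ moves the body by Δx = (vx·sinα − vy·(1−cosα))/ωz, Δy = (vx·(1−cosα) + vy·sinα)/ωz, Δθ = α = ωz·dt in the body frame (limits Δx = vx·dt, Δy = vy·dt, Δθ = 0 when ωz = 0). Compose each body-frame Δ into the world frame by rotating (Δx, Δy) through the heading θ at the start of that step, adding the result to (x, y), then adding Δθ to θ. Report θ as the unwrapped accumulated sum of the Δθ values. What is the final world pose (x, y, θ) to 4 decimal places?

step 1: ξ=(vx,vy,ωz)=(0.0063, -0.0688, 0.6793), dt=0.8 → body Δ=(0.0193, -0.0510, 0.5435) → world pose (0.0193, -0.0510, 0.5435)
step 2: ξ=(vx,vy,ωz)=(-0.1625, -0.1375, 0.3261), dt=0.8 → body Δ=(-0.1143, -0.1256, 0.2609) → world pose (-0.0135, -0.2176, 0.8043)
step 3: ξ=(vx,vy,ωz)=(-0.0312, 0.1813, -0.2989), dt=0.8 → body Δ=(-0.0075, 0.1466, -0.2391) → world pose (-0.1243, -0.1213, 0.5652)
step 4: ξ=(vx,vy,ωz)=(-0.1375, 0.1250, 0.0000), dt=0.8 → body Δ=(-0.1100, 0.1000, 0.0000) → world pose (-0.2708, -0.0958, 0.5652)
step 5: ξ=(vx,vy,ωz)=(-0.2125, -0.0125, 0.5435), dt=2.0 → body Δ=(-0.3338, -0.2295, 1.0870) → world pose (-0.4298, -0.4684, 1.6522)

(-0.4298, -0.4684, 1.6522)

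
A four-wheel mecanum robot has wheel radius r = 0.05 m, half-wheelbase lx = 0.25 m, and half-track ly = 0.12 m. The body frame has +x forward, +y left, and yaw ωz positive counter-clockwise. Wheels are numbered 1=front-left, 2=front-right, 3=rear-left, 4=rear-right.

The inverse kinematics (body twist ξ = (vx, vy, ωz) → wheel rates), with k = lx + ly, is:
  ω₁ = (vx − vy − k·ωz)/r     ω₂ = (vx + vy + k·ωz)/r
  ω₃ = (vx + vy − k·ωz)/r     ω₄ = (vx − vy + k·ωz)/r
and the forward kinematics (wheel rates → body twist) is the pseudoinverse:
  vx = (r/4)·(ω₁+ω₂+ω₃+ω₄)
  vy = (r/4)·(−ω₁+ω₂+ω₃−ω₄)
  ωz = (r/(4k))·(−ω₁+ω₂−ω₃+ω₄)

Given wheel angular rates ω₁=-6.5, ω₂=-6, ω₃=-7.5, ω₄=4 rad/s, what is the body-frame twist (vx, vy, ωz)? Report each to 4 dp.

k = lx + ly = 0.25 + 0.12 = 0.3700
ω₁+ω₂+ω₃+ω₄ = -16.0000  →  vx = (0.05/4)·-16.0000 = -0.2000
−ω₁+ω₂+ω₃−ω₄ = -11.0000  →  vy = (0.05/4)·-11.0000 = -0.1375
−ω₁+ω₂−ω₃+ω₄ = 12.0000  →  ωz = (0.05/1.4800)·12.0000 = 0.4054

(-0.2000, -0.1375, 0.4054)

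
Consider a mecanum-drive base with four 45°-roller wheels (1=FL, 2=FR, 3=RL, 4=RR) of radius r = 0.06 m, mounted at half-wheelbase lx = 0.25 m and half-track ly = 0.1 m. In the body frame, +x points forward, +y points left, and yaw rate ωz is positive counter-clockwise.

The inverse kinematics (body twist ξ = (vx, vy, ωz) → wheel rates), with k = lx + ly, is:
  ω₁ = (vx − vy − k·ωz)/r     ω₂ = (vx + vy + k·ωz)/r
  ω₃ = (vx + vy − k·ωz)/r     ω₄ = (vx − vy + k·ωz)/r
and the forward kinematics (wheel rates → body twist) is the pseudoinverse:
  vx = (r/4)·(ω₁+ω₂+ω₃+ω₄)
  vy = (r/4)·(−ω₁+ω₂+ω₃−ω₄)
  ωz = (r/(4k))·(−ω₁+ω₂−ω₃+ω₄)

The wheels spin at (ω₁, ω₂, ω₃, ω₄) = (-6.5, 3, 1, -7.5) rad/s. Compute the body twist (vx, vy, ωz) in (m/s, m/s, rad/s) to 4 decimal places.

(-0.1500, 0.2700, 0.0429)

k = lx + ly = 0.25 + 0.1 = 0.3500
ω₁+ω₂+ω₃+ω₄ = -10.0000  →  vx = (0.06/4)·-10.0000 = -0.1500
−ω₁+ω₂+ω₃−ω₄ = 18.0000  →  vy = (0.06/4)·18.0000 = 0.2700
−ω₁+ω₂−ω₃+ω₄ = 1.0000  →  ωz = (0.06/1.4000)·1.0000 = 0.0429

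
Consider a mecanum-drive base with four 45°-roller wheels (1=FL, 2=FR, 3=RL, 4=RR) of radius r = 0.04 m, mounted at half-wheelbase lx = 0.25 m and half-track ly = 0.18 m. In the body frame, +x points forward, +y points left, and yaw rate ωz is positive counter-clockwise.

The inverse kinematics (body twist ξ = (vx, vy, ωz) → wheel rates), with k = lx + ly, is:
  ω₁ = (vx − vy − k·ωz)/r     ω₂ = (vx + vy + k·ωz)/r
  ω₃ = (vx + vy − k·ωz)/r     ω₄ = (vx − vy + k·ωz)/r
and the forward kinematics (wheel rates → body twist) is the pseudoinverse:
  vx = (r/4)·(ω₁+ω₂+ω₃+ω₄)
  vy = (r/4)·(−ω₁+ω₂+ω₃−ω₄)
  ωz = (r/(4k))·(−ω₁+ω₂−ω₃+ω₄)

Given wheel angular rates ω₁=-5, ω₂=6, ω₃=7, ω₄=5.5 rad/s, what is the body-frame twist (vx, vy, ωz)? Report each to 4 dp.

(0.1350, 0.1250, 0.2209)

k = lx + ly = 0.25 + 0.18 = 0.4300
ω₁+ω₂+ω₃+ω₄ = 13.5000  →  vx = (0.04/4)·13.5000 = 0.1350
−ω₁+ω₂+ω₃−ω₄ = 12.5000  →  vy = (0.04/4)·12.5000 = 0.1250
−ω₁+ω₂−ω₃+ω₄ = 9.5000  →  ωz = (0.04/1.7200)·9.5000 = 0.2209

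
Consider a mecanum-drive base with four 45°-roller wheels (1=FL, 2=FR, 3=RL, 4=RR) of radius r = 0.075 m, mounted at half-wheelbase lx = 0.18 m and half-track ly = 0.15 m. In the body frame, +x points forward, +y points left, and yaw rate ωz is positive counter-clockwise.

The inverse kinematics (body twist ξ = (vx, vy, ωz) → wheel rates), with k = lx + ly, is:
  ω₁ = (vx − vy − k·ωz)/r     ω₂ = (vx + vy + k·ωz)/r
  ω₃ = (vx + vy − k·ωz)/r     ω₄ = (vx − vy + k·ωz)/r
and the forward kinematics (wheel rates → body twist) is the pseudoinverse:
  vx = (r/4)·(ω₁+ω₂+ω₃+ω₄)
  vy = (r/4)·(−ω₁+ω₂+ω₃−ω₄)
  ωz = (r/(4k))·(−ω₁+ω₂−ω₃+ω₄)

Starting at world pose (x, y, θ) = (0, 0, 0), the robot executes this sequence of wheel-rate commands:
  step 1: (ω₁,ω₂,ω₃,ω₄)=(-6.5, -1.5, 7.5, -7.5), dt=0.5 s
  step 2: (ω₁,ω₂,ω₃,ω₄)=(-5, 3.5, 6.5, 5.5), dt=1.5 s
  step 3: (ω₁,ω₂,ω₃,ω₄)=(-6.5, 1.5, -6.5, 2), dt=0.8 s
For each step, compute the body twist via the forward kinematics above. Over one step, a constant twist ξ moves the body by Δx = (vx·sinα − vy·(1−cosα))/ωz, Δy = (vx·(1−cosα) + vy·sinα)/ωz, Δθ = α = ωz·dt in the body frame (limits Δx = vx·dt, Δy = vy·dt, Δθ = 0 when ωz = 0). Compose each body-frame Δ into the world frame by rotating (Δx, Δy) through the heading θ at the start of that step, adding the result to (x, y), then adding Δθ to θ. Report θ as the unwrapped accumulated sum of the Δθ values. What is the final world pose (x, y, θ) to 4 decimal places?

(0.1344, 0.3701, 1.1051)

step 1: ξ=(vx,vy,ωz)=(-0.1500, 0.3750, -0.5682), dt=0.5 → body Δ=(-0.0475, 0.1956, -0.2841) → world pose (-0.0475, 0.1956, -0.2841)
step 2: ξ=(vx,vy,ωz)=(0.1969, 0.1781, 0.4261), dt=1.5 → body Δ=(0.1931, 0.3406, 0.6392) → world pose (0.2333, 0.4684, 0.3551)
step 3: ξ=(vx,vy,ωz)=(-0.1781, -0.0094, 0.9375), dt=0.8 → body Δ=(-0.1268, -0.0578, 0.7500) → world pose (0.1344, 0.3701, 1.1051)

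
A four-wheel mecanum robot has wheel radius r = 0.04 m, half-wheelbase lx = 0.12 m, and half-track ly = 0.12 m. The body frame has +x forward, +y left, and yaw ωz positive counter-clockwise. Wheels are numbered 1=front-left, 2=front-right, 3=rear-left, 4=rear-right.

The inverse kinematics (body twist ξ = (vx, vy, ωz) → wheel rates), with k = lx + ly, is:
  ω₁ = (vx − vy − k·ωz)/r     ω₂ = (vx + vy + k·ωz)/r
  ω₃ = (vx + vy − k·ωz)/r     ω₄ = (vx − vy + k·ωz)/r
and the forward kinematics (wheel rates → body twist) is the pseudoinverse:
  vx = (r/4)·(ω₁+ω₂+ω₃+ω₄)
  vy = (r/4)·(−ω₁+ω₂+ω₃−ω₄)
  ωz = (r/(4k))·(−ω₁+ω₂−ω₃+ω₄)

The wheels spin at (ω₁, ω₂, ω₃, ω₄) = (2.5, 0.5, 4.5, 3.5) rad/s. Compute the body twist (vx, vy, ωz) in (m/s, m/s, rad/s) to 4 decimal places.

(0.1100, -0.0100, -0.1250)

k = lx + ly = 0.12 + 0.12 = 0.2400
ω₁+ω₂+ω₃+ω₄ = 11.0000  →  vx = (0.04/4)·11.0000 = 0.1100
−ω₁+ω₂+ω₃−ω₄ = -1.0000  →  vy = (0.04/4)·-1.0000 = -0.0100
−ω₁+ω₂−ω₃+ω₄ = -3.0000  →  ωz = (0.04/0.9600)·-3.0000 = -0.1250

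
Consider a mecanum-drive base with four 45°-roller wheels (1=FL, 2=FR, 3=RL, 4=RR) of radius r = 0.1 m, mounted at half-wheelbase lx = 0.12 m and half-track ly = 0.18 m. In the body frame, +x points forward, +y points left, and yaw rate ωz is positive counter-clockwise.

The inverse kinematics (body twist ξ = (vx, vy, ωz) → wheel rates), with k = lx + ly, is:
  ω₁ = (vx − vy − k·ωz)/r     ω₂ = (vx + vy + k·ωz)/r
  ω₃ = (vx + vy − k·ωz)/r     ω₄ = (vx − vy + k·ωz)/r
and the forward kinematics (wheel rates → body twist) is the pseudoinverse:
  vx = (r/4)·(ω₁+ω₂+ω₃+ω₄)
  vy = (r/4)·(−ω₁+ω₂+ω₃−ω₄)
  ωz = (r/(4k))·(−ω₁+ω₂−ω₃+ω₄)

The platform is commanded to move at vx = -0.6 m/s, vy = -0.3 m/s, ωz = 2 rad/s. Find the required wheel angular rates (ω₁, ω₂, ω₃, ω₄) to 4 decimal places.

k = lx + ly = 0.12 + 0.18 = 0.3000;  k·ωz = 0.3000·2 = 0.6000
ω₁ (FL) = (vx − vy − k·ωz)/r = -0.9000/0.1 = -9.0000
ω₂ (FR) = (vx + vy + k·ωz)/r = -0.3000/0.1 = -3.0000
ω₃ (RL) = (vx + vy − k·ωz)/r = -1.5000/0.1 = -15.0000
ω₄ (RR) = (vx − vy + k·ωz)/r = 0.3000/0.1 = 3.0000

(-9.0000, -3.0000, -15.0000, 3.0000)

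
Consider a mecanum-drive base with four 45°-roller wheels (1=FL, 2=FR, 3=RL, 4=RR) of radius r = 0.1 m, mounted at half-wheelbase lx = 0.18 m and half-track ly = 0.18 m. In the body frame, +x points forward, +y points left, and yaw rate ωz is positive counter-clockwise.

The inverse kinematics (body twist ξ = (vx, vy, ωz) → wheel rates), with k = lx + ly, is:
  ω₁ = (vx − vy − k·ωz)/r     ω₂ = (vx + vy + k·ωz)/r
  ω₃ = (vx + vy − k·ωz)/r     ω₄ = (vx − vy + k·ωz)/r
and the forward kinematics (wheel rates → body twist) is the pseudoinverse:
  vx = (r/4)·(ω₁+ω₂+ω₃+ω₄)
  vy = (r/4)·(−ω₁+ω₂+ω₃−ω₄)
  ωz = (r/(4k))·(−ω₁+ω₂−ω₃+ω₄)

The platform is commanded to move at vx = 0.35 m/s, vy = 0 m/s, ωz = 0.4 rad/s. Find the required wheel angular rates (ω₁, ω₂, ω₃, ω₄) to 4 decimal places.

k = lx + ly = 0.18 + 0.18 = 0.3600;  k·ωz = 0.3600·0.4 = 0.1440
ω₁ (FL) = (vx − vy − k·ωz)/r = 0.2060/0.1 = 2.0600
ω₂ (FR) = (vx + vy + k·ωz)/r = 0.4940/0.1 = 4.9400
ω₃ (RL) = (vx + vy − k·ωz)/r = 0.2060/0.1 = 2.0600
ω₄ (RR) = (vx − vy + k·ωz)/r = 0.4940/0.1 = 4.9400

(2.0600, 4.9400, 2.0600, 4.9400)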